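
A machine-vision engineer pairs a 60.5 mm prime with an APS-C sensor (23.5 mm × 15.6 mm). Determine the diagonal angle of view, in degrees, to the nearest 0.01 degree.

Sensor diagonal = √(23.5² + 15.6²) = √795.6100 ≈ 28.2066 mm.
Angle of view α = 2·arctan(d/2f) with d = 28.2066 mm and f = 60.5 mm.
d/2f = 0.23311; arctan(0.23311) ≈ 13.1220°, so α ≈ 26.2440°.

26.24°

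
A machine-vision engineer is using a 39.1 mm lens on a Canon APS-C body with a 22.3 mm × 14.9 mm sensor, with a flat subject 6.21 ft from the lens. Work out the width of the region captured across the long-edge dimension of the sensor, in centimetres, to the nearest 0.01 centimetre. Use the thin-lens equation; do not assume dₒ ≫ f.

105.72 cm

dₒ: 6.21 ft × 304.8 mm/ft = 1892.81 mm.
Similar triangles through the lens centre give W/dₒ = w/dᵢ; with 1/f = 1/dₒ + 1/dᵢ this gives W = w·(dₒ − f)/f.
W = 22.3 mm × (1892.81 − 39.1) / 39.1 = 22.3 × 47.4094 ≈ 1057.230 mm = 105.723 cm.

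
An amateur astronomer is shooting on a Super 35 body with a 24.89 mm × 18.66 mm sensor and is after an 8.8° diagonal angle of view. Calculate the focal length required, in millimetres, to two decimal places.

202.14 mm

Sensor diagonal = √(24.89² + 18.66²) = √967.7077 ≈ 31.1080 mm.
From α = 2·arctan(d/2f) we get f = d / (2·tan(α/2)).
With d = 31.1080 mm and α/2 = 4.4°, tan(α/2) ≈ 0.07695, so f ≈ 31.1080 / 0.15389 ≈ 202.1423 mm.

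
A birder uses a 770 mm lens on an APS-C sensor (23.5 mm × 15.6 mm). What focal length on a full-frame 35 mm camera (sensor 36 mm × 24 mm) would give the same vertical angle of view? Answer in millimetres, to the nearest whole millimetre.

1185 mm

Equal angle of view means equal height/f ratio, so f₂ = f₁ · (height₂/height₁) = 770 × 24/15.6.
f₂ = 770 × 1.53846 ≈ 1184.615 mm.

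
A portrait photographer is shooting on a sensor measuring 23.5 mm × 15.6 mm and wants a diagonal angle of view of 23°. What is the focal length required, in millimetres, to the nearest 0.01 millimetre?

69.32 mm

Sensor diagonal = √(23.5² + 15.6²) = √795.6100 ≈ 28.2066 mm.
From α = 2·arctan(d/2f) we get f = d / (2·tan(α/2)).
With d = 28.2066 mm and α/2 = 11.5°, tan(α/2) ≈ 0.20345, so f ≈ 28.2066 / 0.40690 ≈ 69.3198 mm.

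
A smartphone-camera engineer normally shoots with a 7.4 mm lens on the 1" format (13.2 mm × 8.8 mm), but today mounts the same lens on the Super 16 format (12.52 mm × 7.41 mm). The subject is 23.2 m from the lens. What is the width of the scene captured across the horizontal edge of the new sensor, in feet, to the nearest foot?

129 ft

The focal length stays 7.4 mm; the relevant sensor dimension is now w = 12.52 mm. Object distance dₒ = 23.2 m = 23200 mm.
Thin-lens field width W = w·(dₒ − f)/f = 12.52 × (23200 − 7.4)/7.4 ≈ 39239.372 mm = 39239.372/304.8 ft = 128.738 ft.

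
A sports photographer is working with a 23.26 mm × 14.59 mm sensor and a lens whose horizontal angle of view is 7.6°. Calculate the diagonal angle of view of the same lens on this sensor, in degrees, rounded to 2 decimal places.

8.97°

From the horizontal AOV: f = 23.26 / (2·tan(3.8°)) = 23.26 / 0.13284 ≈ 175.0981 mm.
Sensor diagonal = √(23.26² + 14.59²) = √753.8957 ≈ 27.4572 mm.
Diagonal AOV = 2·arctan(27.4572 / (2 × 175.0981)) = 2·arctan(0.07841) ≈ 8.9662°.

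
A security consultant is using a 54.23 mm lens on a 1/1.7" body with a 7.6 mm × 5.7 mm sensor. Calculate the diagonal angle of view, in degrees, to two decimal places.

10.01°

Sensor diagonal = √(7.6² + 5.7²) = √90.2500 ≈ 9.5000 mm.
Angle of view α = 2·arctan(d/2f) with d = 9.5000 mm and f = 54.23 mm.
d/2f = 0.08759; arctan(0.08759) ≈ 5.0058°, so α ≈ 10.0115°.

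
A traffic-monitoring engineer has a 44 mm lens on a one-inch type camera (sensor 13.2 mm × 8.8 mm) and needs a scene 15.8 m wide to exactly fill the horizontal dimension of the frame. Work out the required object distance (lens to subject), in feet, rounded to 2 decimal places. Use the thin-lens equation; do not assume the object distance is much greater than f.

172.94 ft

W: 15.8 m = 15800 mm.
Magnification m = w/W = dᵢ/dₒ; combined with 1/f = 1/dₒ + 1/dᵢ this gives dₒ = f·(1 + W/w).
dₒ = 44 mm × (1 + 15800/13.2) = 44 × 1197.9697 ≈ 52710.667 mm = 52710.667/304.8 ft = 172.935 ft.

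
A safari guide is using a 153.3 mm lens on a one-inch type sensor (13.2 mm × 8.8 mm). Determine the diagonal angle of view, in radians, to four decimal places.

Sensor diagonal = √(13.2² + 8.8²) = √251.6800 ≈ 15.8644 mm.
Angle of view α = 2·arctan(d/2f) with d = 15.8644 mm and f = 153.3 mm.
d/2f = 0.05174; arctan(0.05174) ≈ 0.0517 rad, so α ≈ 0.1034 rad.

0.1034 rad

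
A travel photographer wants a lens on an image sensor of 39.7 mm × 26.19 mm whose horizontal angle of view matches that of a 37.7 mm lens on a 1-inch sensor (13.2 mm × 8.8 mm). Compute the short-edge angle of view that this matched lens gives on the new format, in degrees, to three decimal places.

13.176°

Equal horizontal AOV ⇒ f₂ = f₁ · 39.7/13.2 = 37.7 × 3.00758 ≈ 113.3856 mm.
Short-edge AOV on the new format = 2·arctan(26.19 / (2 × 113.3856)) = 2·arctan(0.11549) ≈ 13.1759°.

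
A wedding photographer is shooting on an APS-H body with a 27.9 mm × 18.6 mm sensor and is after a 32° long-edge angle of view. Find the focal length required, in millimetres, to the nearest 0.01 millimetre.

48.65 mm

From α = 2·arctan(w/2f) we get f = w / (2·tan(α/2)).
With w = 27.9 mm and α/2 = 16°, tan(α/2) ≈ 0.28675, so f ≈ 27.9 / 0.57349 ≈ 48.6494 mm.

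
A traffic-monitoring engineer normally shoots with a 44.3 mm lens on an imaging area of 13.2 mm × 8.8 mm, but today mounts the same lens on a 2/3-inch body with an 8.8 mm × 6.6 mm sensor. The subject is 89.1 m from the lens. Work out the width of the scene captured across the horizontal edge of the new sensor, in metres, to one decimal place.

The focal length stays 44.3 mm; the relevant sensor dimension is now w = 8.8 mm. Object distance dₒ = 89.1 m = 89100 mm.
Thin-lens field width W = w·(dₒ − f)/f = 8.8 × (89100 − 44.3)/44.3 ≈ 17690.523 mm = 17.6905 m.

17.7 m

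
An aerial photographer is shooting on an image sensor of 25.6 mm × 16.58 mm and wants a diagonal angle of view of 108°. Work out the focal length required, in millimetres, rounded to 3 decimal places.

Sensor diagonal = √(25.6² + 16.58²) = √930.2564 ≈ 30.5001 mm.
From α = 2·arctan(d/2f) we get f = d / (2·tan(α/2)).
With d = 30.5001 mm and α/2 = 54°, tan(α/2) ≈ 1.37638, so f ≈ 30.5001 / 2.75276 ≈ 11.0798 mm.

11.080 mm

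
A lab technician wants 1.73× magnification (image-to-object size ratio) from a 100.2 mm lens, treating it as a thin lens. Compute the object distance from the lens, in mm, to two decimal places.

158.12 mm

With m = dᵢ/dₒ and 1/f = 1/dₒ + 1/dᵢ, substituting dᵢ = m·dₒ gives 1/f = (1 + 1/m)/dₒ, hence dₒ = f·(1 + 1/m).
dₒ = 100.2 × (1 + 1/1.73) = 100.2 × 1.57803 ≈ 158.119 mm.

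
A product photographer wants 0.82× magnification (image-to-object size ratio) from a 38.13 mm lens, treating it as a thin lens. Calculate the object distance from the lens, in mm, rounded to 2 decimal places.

With m = dᵢ/dₒ and 1/f = 1/dₒ + 1/dᵢ, substituting dᵢ = m·dₒ gives 1/f = (1 + 1/m)/dₒ, hence dₒ = f·(1 + 1/m).
dₒ = 38.13 × (1 + 1/0.82) = 38.13 × 2.21951 ≈ 84.630 mm.

84.63 mm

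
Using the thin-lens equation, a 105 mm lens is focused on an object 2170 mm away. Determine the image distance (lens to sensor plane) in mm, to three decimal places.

1/dᵢ = 1/f − 1/dₒ = 1/105 − 1/2170 = 0.0090630 mm⁻¹.
dᵢ = 1/0.0090630 ≈ 110.3390 mm.

110.339 mm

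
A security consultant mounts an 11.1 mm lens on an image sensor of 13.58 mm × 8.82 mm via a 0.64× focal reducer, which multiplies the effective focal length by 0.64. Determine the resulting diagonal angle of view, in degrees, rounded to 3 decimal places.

Effective focal length f = 11.1 × 0.64 = 7.104 mm.
Sensor diagonal = √(13.58² + 8.82²) = √262.2088 ≈ 16.1929 mm.
α = 2·arctan(16.193 / (2 × 7.104)) = 2·arctan(1.13970) ≈ 97.4710°.

97.471°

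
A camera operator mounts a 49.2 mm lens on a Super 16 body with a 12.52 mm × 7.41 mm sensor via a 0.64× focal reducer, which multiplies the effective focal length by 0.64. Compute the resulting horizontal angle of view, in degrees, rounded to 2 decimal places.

22.49°

Effective focal length f = 49.2 × 0.64 = 31.488 mm.
α = 2·arctan(12.52 / (2 × 31.488)) = 2·arctan(0.19881) ≈ 22.4883°.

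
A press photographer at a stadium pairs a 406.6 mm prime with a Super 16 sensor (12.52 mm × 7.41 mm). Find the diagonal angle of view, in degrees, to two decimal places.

Sensor diagonal = √(12.52² + 7.41²) = √211.6585 ≈ 14.5485 mm.
Angle of view α = 2·arctan(d/2f) with d = 14.5485 mm and f = 406.6 mm.
d/2f = 0.01789; arctan(0.01789) ≈ 1.0249°, so α ≈ 2.0499°.

2.05°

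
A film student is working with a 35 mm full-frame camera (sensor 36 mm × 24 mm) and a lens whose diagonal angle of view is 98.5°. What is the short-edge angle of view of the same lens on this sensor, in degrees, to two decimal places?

65.54°

Sensor diagonal = √(36² + 24²) = √1872.0000 ≈ 43.2666 mm.
From the diagonal AOV: f = 43.2666 / (2·tan(49.25°)) = 43.2666 / 2.32111 ≈ 18.6405 mm.
Short-edge AOV = 2·arctan(24 / (2 × 18.6405)) = 2·arctan(0.64376) ≈ 65.5437°.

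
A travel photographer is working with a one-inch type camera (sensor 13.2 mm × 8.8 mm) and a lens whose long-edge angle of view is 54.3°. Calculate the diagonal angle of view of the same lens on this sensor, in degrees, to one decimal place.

63.3°

From the long-edge AOV: f = 13.2 / (2·tan(27.15°)) = 13.2 / 1.02566 ≈ 12.8698 mm.
Sensor diagonal = √(13.2² + 8.8²) = √251.6800 ≈ 15.8644 mm.
Diagonal AOV = 2·arctan(15.8644 / (2 × 12.8698)) = 2·arctan(0.61634) ≈ 63.2945°.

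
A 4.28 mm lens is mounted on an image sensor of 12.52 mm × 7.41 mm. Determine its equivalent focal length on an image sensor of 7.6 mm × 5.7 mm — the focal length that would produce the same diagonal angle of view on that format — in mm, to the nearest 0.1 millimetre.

2.8 mm

Sensor diagonal = √(12.52² + 7.41²) = √211.6585 ≈ 14.5485 mm.
Sensor diagonal = √(7.6² + 5.7²) = √90.2500 ≈ 9.5000 mm.
Equal angle of view means equal diagonal/f ratio, so f₂ = f₁ · (diagonal₂/diagonal₁) = 4.28 × 9.5000/14.5485.
f₂ = 4.28 × 0.65299 ≈ 2.795 mm.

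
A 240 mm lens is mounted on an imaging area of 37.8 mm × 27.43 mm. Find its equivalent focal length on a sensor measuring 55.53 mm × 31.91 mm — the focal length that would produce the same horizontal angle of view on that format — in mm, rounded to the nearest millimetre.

Equal angle of view means equal width/f ratio, so f₂ = f₁ · (width₂/width₁) = 240 × 55.53/37.8.
f₂ = 240 × 1.46905 ≈ 352.571 mm.

353 mm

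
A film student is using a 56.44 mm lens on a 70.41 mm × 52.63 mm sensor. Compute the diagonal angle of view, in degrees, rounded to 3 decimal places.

Sensor diagonal = √(70.41² + 52.63²) = √7727.4850 ≈ 87.9061 mm.
Angle of view α = 2·arctan(d/2f) with d = 87.9061 mm and f = 56.44 mm.
d/2f = 0.77876; arctan(0.77876) ≈ 37.9099°, so α ≈ 75.8199°.

75.820°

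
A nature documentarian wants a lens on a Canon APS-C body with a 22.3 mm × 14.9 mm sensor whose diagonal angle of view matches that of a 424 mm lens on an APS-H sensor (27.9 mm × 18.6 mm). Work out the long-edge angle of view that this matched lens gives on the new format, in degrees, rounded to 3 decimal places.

3.766°

Sensor diagonal = √(27.9² + 18.6²) = √1124.3700 ≈ 33.5316 mm.
Sensor diagonal = √(22.3² + 14.9²) = √719.3000 ≈ 26.8198 mm.
Equal diagonal AOV ⇒ f₂ = f₁ · 26.8198/33.5316 = 424 × 0.79984 ≈ 339.1300 mm.
Long-edge AOV on the new format = 2·arctan(22.3 / (2 × 339.1300)) = 2·arctan(0.03288) ≈ 3.7662°.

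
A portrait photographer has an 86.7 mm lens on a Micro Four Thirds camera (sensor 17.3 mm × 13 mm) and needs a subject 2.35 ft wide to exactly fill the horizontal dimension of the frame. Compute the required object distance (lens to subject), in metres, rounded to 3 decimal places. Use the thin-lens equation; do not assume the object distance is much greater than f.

3.676 m

W: 2.35 ft × 304.8 mm/ft = 716.28 mm.
Magnification m = w/W = dᵢ/dₒ; combined with 1/f = 1/dₒ + 1/dᵢ this gives dₒ = f·(1 + W/w).
dₒ = 86.7 mm × (1 + 716.28/17.3) = 86.7 × 42.4035 ≈ 3676.381 mm = 3.67638 m.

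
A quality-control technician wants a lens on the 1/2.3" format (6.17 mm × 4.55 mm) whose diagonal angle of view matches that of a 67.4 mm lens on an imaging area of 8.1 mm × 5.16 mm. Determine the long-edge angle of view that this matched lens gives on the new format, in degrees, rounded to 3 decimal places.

6.564°

Sensor diagonal = √(8.1² + 5.16²) = √92.2356 ≈ 9.6039 mm.
Sensor diagonal = √(6.17² + 4.55²) = √58.7714 ≈ 7.6663 mm.
Equal diagonal AOV ⇒ f₂ = f₁ · 7.6663/9.6039 = 67.4 × 0.79824 ≈ 53.8014 mm.
Long-edge AOV on the new format = 2·arctan(6.17 / (2 × 53.8014)) = 2·arctan(0.05734) ≈ 6.5636°.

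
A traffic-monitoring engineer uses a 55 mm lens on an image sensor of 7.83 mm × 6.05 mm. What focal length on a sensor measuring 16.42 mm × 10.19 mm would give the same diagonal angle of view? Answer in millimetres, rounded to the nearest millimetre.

Sensor diagonal = √(7.83² + 6.05²) = √97.9114 ≈ 9.8950 mm.
Sensor diagonal = √(16.42² + 10.19²) = √373.4525 ≈ 19.3249 mm.
Equal angle of view means equal diagonal/f ratio, so f₂ = f₁ · (diagonal₂/diagonal₁) = 55 × 19.3249/9.8950.
f₂ = 55 × 1.95299 ≈ 107.415 mm.

107 mm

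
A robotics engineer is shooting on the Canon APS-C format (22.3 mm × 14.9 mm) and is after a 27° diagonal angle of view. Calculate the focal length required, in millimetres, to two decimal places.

55.86 mm

Sensor diagonal = √(22.3² + 14.9²) = √719.3000 ≈ 26.8198 mm.
From α = 2·arctan(d/2f) we get f = d / (2·tan(α/2)).
With d = 26.8198 mm and α/2 = 13.5°, tan(α/2) ≈ 0.24008, so f ≈ 26.8198 / 0.48016 ≈ 55.8562 mm.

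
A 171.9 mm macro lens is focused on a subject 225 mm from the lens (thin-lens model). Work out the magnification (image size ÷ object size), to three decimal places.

3.237×

Thin lens: 1/f = 1/dₒ + 1/dᵢ → 1/dᵢ = 1/171.9 − 1/225 = 0.0013729 mm⁻¹, so dᵢ ≈ 728.3898 mm.
Magnification m = dᵢ/dₒ = 728.3898/225 ≈ 3.23729.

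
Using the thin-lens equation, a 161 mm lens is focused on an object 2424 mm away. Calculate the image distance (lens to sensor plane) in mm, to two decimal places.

172.45 mm

1/dᵢ = 1/f − 1/dₒ = 1/161 − 1/2424 = 0.0057986 mm⁻¹.
dᵢ = 1/0.0057986 ≈ 172.4543 mm.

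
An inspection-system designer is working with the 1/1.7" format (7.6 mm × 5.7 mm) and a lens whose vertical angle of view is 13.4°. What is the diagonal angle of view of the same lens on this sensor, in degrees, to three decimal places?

From the vertical AOV: f = 5.7 / (2·tan(6.7°)) = 5.7 / 0.23495 ≈ 24.2609 mm.
Sensor diagonal = √(7.6² + 5.7²) = √90.2500 ≈ 9.5000 mm.
Diagonal AOV = 2·arctan(9.5000 / (2 × 24.2609)) = 2·arctan(0.19579) ≈ 22.1554°.

22.155°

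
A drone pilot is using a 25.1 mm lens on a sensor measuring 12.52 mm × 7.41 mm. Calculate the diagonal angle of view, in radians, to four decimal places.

0.5642 rad

Sensor diagonal = √(12.52² + 7.41²) = √211.6585 ≈ 14.5485 mm.
Angle of view α = 2·arctan(d/2f) with d = 14.5485 mm and f = 25.1 mm.
d/2f = 0.28981; arctan(0.28981) ≈ 0.2821 rad, so α ≈ 0.5642 rad.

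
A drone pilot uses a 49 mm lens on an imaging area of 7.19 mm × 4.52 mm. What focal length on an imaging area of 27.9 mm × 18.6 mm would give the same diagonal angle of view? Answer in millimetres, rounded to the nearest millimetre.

Sensor diagonal = √(7.19² + 4.52²) = √72.1265 ≈ 8.4927 mm.
Sensor diagonal = √(27.9² + 18.6²) = √1124.3700 ≈ 33.5316 mm.
Equal angle of view means equal diagonal/f ratio, so f₂ = f₁ · (diagonal₂/diagonal₁) = 49 × 33.5316/8.4927.
f₂ = 49 × 3.94827 ≈ 193.465 mm.

193 mm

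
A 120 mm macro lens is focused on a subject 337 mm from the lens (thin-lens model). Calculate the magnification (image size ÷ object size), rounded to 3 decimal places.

0.553×

Thin lens: 1/f = 1/dₒ + 1/dᵢ → 1/dᵢ = 1/120 − 1/337 = 0.0053660 mm⁻¹, so dᵢ ≈ 186.3594 mm.
Magnification m = dᵢ/dₒ = 186.3594/337 ≈ 0.55300.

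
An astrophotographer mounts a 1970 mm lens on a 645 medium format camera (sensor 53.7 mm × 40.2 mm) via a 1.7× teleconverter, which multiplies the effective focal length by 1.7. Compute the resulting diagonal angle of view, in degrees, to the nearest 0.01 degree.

Effective focal length f = 1970 × 1.7 = 3349 mm.
Sensor diagonal = √(53.7² + 40.2²) = √4499.7300 ≈ 67.0800 mm.
α = 2·arctan(67.080 / (2 × 3349)) = 2·arctan(0.01001) ≈ 1.1476°.

1.15°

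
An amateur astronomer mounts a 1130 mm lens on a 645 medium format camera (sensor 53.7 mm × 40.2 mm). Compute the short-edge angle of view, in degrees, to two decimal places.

Angle of view α = 2·arctan(h/2f) with h = 40.2 mm and f = 1130 mm.
h/2f = 0.01779; arctan(0.01779) ≈ 1.0190°, so α ≈ 2.0381°.

2.04°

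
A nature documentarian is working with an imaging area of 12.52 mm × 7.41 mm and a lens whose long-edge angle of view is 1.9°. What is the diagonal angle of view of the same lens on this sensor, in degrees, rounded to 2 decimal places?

2.21°

From the long-edge AOV: f = 12.52 / (2·tan(0.95°)) = 12.52 / 0.03316 ≈ 377.5144 mm.
Sensor diagonal = √(12.52² + 7.41²) = √211.6585 ≈ 14.5485 mm.
Diagonal AOV = 2·arctan(14.5485 / (2 × 377.5144)) = 2·arctan(0.01927) ≈ 2.2078°.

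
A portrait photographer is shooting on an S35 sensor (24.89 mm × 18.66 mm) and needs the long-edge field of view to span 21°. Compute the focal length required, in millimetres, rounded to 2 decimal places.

67.15 mm

From α = 2·arctan(w/2f) we get f = w / (2·tan(α/2)).
With w = 24.89 mm and α/2 = 10.5°, tan(α/2) ≈ 0.18534, so f ≈ 24.89 / 0.37068 ≈ 67.1472 mm.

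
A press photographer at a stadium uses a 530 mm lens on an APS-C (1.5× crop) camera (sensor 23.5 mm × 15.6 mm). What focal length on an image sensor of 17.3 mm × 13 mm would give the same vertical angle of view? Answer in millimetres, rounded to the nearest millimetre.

442 mm

Equal angle of view means equal height/f ratio, so f₂ = f₁ · (height₂/height₁) = 530 × 13/15.6.
f₂ = 530 × 0.83333 ≈ 441.667 mm.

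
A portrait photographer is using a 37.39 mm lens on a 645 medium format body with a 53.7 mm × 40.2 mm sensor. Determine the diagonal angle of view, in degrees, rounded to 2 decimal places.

Sensor diagonal = √(53.7² + 40.2²) = √4499.7300 ≈ 67.0800 mm.
Angle of view α = 2·arctan(d/2f) with d = 67.0800 mm and f = 37.39 mm.
d/2f = 0.89703; arctan(0.89703) ≈ 41.8931°, so α ≈ 83.7862°.

83.79°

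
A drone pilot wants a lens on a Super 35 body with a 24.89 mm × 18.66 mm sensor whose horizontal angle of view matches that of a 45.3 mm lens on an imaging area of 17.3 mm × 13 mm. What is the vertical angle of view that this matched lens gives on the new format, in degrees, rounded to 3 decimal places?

16.294°

Equal horizontal AOV ⇒ f₂ = f₁ · 24.89/17.3 = 45.3 × 1.43873 ≈ 65.1744 mm.
Vertical AOV on the new format = 2·arctan(18.66 / (2 × 65.1744)) = 2·arctan(0.14315) ≈ 16.2936°.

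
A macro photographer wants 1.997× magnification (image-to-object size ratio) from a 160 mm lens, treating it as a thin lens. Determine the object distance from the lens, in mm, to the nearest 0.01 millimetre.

240.12 mm

With m = dᵢ/dₒ and 1/f = 1/dₒ + 1/dᵢ, substituting dᵢ = m·dₒ gives 1/f = (1 + 1/m)/dₒ, hence dₒ = f·(1 + 1/m).
dₒ = 160 × (1 + 1/1.997) = 160 × 1.50075 ≈ 240.120 mm.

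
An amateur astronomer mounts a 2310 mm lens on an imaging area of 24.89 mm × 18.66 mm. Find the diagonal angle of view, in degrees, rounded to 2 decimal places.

Sensor diagonal = √(24.89² + 18.66²) = √967.7077 ≈ 31.1080 mm.
Angle of view α = 2·arctan(d/2f) with d = 31.1080 mm and f = 2310 mm.
d/2f = 0.00673; arctan(0.00673) ≈ 0.3858°, so α ≈ 0.7716°.

0.77°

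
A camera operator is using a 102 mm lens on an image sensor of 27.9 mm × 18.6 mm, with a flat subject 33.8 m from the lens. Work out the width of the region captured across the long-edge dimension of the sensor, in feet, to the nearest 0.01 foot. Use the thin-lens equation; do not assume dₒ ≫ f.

dₒ: 33.8 m = 33800 mm.
Similar triangles through the lens centre give W/dₒ = w/dᵢ; with 1/f = 1/dₒ + 1/dᵢ this gives W = w·(dₒ − f)/f.
W = 27.9 mm × (33800 − 102) / 102 = 27.9 × 330.3725 ≈ 9217.394 mm = 9217.394/304.8 ft = 30.2408 ft.

30.24 ft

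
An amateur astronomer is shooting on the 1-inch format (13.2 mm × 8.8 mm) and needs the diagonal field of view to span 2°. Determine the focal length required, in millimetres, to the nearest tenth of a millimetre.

454.4 mm

Sensor diagonal = √(13.2² + 8.8²) = √251.6800 ≈ 15.8644 mm.
From α = 2·arctan(d/2f) we get f = d / (2·tan(α/2)).
With d = 15.8644 mm and α/2 = 1°, tan(α/2) ≈ 0.01746, so f ≈ 15.8644 / 0.03491 ≈ 454.4362 mm.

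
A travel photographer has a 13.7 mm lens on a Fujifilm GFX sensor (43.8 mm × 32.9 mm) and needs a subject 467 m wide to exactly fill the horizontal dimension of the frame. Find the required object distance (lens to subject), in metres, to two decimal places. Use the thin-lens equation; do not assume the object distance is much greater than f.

146.08 m

W: 467 m = 467000 mm.
Magnification m = w/W = dᵢ/dₒ; combined with 1/f = 1/dₒ + 1/dᵢ this gives dₒ = f·(1 + W/w).
dₒ = 13.7 mm × (1 + 467000/43.8) = 13.7 × 10663.1005 ≈ 146084.476 mm = 146.084 m.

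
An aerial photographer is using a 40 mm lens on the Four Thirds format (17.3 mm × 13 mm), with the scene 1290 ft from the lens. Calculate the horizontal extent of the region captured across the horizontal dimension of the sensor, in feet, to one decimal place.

dₒ: 1290 ft × 304.8 mm/ft = 393191.99 mm.
Similar triangles through the lens centre give W/dₒ = w/dᵢ; with 1/f = 1/dₒ + 1/dᵢ this gives W = w·(dₒ − f)/f.
W = 17.3 mm × (393192 − 40) / 40 = 17.3 × 9828.7997 ≈ 170038.235 mm = 170038.235/304.8 ft = 557.868 ft.

557.9 ft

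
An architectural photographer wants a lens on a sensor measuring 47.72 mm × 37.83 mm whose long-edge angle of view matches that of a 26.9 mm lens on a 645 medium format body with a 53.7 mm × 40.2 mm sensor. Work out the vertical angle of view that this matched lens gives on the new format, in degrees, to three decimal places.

76.707°

Equal long-edge AOV ⇒ f₂ = f₁ · 47.72/53.7 = 26.9 × 0.88864 ≈ 23.9044 mm.
Vertical AOV on the new format = 2·arctan(37.83 / (2 × 23.9044)) = 2·arctan(0.79128) ≈ 76.7074°.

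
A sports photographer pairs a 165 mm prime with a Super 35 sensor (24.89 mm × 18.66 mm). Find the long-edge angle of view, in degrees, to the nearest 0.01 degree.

8.63°

Angle of view α = 2·arctan(w/2f) with w = 24.89 mm and f = 165 mm.
w/2f = 0.07542; arctan(0.07542) ≈ 4.3133°, so α ≈ 8.6266°.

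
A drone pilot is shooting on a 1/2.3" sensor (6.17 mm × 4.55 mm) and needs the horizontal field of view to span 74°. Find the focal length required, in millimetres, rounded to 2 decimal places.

From α = 2·arctan(w/2f) we get f = w / (2·tan(α/2)).
With w = 6.17 mm and α/2 = 37°, tan(α/2) ≈ 0.75355, so f ≈ 6.17 / 1.50711 ≈ 4.0939 mm.

4.09 mm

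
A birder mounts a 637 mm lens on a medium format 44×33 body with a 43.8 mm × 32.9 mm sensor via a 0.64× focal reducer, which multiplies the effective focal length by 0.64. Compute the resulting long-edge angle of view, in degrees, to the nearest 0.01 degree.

6.15°

Effective focal length f = 637 × 0.64 = 407.68 mm.
α = 2·arctan(43.8 / (2 × 407.68)) = 2·arctan(0.05372) ≈ 6.1498°.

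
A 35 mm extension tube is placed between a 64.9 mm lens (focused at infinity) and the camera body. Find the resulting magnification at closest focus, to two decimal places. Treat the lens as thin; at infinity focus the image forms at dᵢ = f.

The tube moves the image plane from f to f + e, so dᵢ = 64.9 + 35 = 99.9 mm. Focus is achieved when 1/f = 1/dₒ + 1/dᵢ, giving dₒ = 1/(1/f − 1/(f+e)).
Magnification m = dᵢ/dₒ = (f+e)·(1/f − 1/(f+e)) = e/f = 35/64.9 ≈ 0.5393.

0.54×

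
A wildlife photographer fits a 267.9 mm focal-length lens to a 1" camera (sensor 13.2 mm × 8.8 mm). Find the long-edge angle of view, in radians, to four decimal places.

0.0493 rad

Angle of view α = 2·arctan(w/2f) with w = 13.2 mm and f = 267.9 mm.
w/2f = 0.02464; arctan(0.02464) ≈ 0.0246 rad, so α ≈ 0.0493 rad.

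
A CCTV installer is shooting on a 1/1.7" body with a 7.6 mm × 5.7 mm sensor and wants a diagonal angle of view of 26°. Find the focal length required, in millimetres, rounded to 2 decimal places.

20.57 mm

Sensor diagonal = √(7.6² + 5.7²) = √90.2500 ≈ 9.5000 mm.
From α = 2·arctan(d/2f) we get f = d / (2·tan(α/2)).
With d = 9.5000 mm and α/2 = 13°, tan(α/2) ≈ 0.23087, so f ≈ 9.5000 / 0.46174 ≈ 20.5745 mm.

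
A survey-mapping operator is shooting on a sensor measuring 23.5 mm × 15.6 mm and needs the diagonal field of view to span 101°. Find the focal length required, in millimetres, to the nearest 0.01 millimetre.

11.63 mm

Sensor diagonal = √(23.5² + 15.6²) = √795.6100 ≈ 28.2066 mm.
From α = 2·arctan(d/2f) we get f = d / (2·tan(α/2)).
With d = 28.2066 mm and α/2 = 50.5°, tan(α/2) ≈ 1.21310, so f ≈ 28.2066 / 2.42619 ≈ 11.6258 mm.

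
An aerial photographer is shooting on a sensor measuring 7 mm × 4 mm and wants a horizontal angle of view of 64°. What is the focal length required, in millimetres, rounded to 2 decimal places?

5.60 mm

From α = 2·arctan(w/2f) we get f = w / (2·tan(α/2)).
With w = 7 mm and α/2 = 32°, tan(α/2) ≈ 0.62487, so f ≈ 7 / 1.24974 ≈ 5.6012 mm.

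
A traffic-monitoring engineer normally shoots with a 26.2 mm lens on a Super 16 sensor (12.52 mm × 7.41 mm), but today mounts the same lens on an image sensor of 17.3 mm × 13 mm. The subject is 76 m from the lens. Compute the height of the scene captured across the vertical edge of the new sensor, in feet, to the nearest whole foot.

The focal length stays 26.2 mm; the relevant sensor dimension is now h = 13 mm. Object distance dₒ = 76 m = 76000 mm.
Thin-lens field height W = h·(dₒ − f)/f = 13 × (76000 − 26.2)/26.2 ≈ 37696.924 mm = 37696.924/304.8 ft = 123.678 ft.

124 ft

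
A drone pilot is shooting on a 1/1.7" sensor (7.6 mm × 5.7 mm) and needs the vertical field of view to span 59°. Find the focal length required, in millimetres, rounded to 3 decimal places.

5.037 mm

From α = 2·arctan(h/2f) we get f = h / (2·tan(α/2)).
With h = 5.7 mm and α/2 = 29.5°, tan(α/2) ≈ 0.56577, so f ≈ 5.7 / 1.13155 ≈ 5.0374 mm.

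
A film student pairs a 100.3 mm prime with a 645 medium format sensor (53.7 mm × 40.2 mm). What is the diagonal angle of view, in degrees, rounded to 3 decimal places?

36.980°

Sensor diagonal = √(53.7² + 40.2²) = √4499.7300 ≈ 67.0800 mm.
Angle of view α = 2·arctan(d/2f) with d = 67.0800 mm and f = 100.3 mm.
d/2f = 0.33440; arctan(0.33440) ≈ 18.4898°, so α ≈ 36.9796°.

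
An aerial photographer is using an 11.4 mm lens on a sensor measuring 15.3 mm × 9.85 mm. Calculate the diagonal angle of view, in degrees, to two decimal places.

77.19°

Sensor diagonal = √(15.3² + 9.85²) = √331.1125 ≈ 18.1965 mm.
Angle of view α = 2·arctan(d/2f) with d = 18.1965 mm and f = 11.4 mm.
d/2f = 0.79809; arctan(0.79809) ≈ 38.5931°, so α ≈ 77.1862°.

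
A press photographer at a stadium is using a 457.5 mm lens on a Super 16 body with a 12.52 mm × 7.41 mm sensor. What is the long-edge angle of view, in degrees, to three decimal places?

1.568°

Angle of view α = 2·arctan(w/2f) with w = 12.52 mm and f = 457.5 mm.
w/2f = 0.01368; arctan(0.01368) ≈ 0.7839°, so α ≈ 1.5679°.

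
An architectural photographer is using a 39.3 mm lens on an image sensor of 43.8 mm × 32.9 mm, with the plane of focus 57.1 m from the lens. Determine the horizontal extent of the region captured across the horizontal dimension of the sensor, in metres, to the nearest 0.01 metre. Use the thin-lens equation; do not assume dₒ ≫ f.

dₒ: 57.1 m = 57100 mm.
Similar triangles through the lens centre give W/dₒ = w/dᵢ; with 1/f = 1/dₒ + 1/dᵢ this gives W = w·(dₒ − f)/f.
W = 43.8 mm × (57100 − 39.3) / 39.3 = 43.8 × 1451.9262 ≈ 63594.368 mm = 63.5944 m.

63.59 m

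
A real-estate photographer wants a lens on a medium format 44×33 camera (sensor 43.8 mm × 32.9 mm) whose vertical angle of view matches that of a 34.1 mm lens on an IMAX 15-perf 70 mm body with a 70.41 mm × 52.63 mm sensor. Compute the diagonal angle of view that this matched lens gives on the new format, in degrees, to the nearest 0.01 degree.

Equal vertical AOV ⇒ f₂ = f₁ · 32.9/52.63 = 34.1 × 0.62512 ≈ 21.3165 mm.
Sensor diagonal = √(43.8² + 32.9²) = √3000.8500 ≈ 54.7800 mm.
Diagonal AOV on the new format = 2·arctan(54.7800 / (2 × 21.3165)) = 2·arctan(1.28492) ≈ 104.2156°.

104.22°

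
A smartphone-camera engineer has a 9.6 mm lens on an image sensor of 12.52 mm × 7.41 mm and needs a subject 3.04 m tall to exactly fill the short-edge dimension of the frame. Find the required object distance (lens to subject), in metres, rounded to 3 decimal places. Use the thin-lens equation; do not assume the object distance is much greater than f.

3.948 m

W: 3.04 m = 3040 mm.
Magnification m = h/W = dᵢ/dₒ; combined with 1/f = 1/dₒ + 1/dᵢ this gives dₒ = f·(1 + W/h).
dₒ = 9.6 mm × (1 + 3040/7.41) = 9.6 × 411.2564 ≈ 3948.062 mm = 3.94806 m.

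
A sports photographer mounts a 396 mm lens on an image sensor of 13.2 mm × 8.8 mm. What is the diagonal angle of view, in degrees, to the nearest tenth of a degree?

2.3°

Sensor diagonal = √(13.2² + 8.8²) = √251.6800 ≈ 15.8644 mm.
Angle of view α = 2·arctan(d/2f) with d = 15.8644 mm and f = 396 mm.
d/2f = 0.02003; arctan(0.02003) ≈ 1.1475°, so α ≈ 2.2951°.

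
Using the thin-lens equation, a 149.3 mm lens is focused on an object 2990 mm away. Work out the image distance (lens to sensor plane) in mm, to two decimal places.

1/dᵢ = 1/f − 1/dₒ = 1/149.3 − 1/2990 = 0.0063635 mm⁻¹.
dᵢ = 1/0.0063635 ≈ 157.1468 mm.

157.15 mm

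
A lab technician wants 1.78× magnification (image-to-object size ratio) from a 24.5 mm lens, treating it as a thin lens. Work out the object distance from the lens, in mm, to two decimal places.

38.26 mm

With m = dᵢ/dₒ and 1/f = 1/dₒ + 1/dᵢ, substituting dᵢ = m·dₒ gives 1/f = (1 + 1/m)/dₒ, hence dₒ = f·(1 + 1/m).
dₒ = 24.5 × (1 + 1/1.78) = 24.5 × 1.56180 ≈ 38.264 mm.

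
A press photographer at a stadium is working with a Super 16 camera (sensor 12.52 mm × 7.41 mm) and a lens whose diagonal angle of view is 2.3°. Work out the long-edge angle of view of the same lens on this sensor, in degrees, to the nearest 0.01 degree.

1.98°

Sensor diagonal = √(12.52² + 7.41²) = √211.6585 ≈ 14.5485 mm.
From the diagonal AOV: f = 14.5485 / (2·tan(1.15°)) = 14.5485 / 0.04015 ≈ 362.3717 mm.
Long-edge AOV = 2·arctan(12.52 / (2 × 362.3717)) = 2·arctan(0.01728) ≈ 1.9794°.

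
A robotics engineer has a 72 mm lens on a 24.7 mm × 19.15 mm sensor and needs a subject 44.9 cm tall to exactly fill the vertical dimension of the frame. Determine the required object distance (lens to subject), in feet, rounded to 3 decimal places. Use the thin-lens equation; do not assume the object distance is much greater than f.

5.775 ft

W: 44.9 cm = 449 mm.
Magnification m = h/W = dᵢ/dₒ; combined with 1/f = 1/dₒ + 1/dᵢ this gives dₒ = f·(1 + W/h).
dₒ = 72 mm × (1 + 449/19.15) = 72 × 24.4465 ≈ 1760.146 mm = 1760.146/304.8 ft = 5.77476 ft.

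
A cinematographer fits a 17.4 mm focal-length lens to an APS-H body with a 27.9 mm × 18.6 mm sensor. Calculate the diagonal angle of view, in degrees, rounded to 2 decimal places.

Sensor diagonal = √(27.9² + 18.6²) = √1124.3700 ≈ 33.5316 mm.
Angle of view α = 2·arctan(d/2f) with d = 33.5316 mm and f = 17.4 mm.
d/2f = 0.96355; arctan(0.96355) ≈ 43.9366°, so α ≈ 87.8732°.

87.87°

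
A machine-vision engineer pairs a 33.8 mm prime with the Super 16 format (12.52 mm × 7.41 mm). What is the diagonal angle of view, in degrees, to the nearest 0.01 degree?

Sensor diagonal = √(12.52² + 7.41²) = √211.6585 ≈ 14.5485 mm.
Angle of view α = 2·arctan(d/2f) with d = 14.5485 mm and f = 33.8 mm.
d/2f = 0.21521; arctan(0.21521) ≈ 12.1456°, so α ≈ 24.2912°.

24.29°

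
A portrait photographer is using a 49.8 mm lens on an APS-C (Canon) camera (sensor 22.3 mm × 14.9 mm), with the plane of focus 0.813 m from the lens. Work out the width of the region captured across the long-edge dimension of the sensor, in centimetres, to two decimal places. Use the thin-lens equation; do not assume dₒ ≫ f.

dₒ: 0.813 m = 813 mm.
Similar triangles through the lens centre give W/dₒ = w/dᵢ; with 1/f = 1/dₒ + 1/dᵢ this gives W = w·(dₒ − f)/f.
W = 22.3 mm × (813 − 49.8) / 49.8 = 22.3 × 15.3253 ≈ 341.754 mm = 34.1754 cm.

34.18 cm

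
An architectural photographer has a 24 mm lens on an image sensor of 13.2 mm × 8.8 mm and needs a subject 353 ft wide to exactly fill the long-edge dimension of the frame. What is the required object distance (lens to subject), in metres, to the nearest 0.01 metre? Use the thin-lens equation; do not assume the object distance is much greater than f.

195.65 m

W: 353 ft × 304.8 mm/ft = 107594.40 mm.
Magnification m = w/W = dᵢ/dₒ; combined with 1/f = 1/dₒ + 1/dᵢ this gives dₒ = f·(1 + W/w).
dₒ = 24 mm × (1 + 107594/13.2) = 24 × 8152.0906 ≈ 195650.176 mm = 195.65 m.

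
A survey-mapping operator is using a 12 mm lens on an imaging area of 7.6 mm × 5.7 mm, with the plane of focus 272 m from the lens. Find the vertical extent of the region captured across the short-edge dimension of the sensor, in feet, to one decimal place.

dₒ: 272 m = 272000 mm.
Similar triangles through the lens centre give W/dₒ = h/dᵢ; with 1/f = 1/dₒ + 1/dᵢ this gives W = h·(dₒ − f)/f.
W = 5.7 mm × (272000 − 12) / 12 = 5.7 × 22665.6667 ≈ 129194.300 mm = 129194.300/304.8 ft = 423.866 ft.

423.9 ft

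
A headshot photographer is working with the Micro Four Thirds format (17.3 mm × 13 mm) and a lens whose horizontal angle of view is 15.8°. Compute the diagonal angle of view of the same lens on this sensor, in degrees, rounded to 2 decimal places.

19.69°

From the horizontal AOV: f = 17.3 / (2·tan(7.9°)) = 17.3 / 0.27752 ≈ 62.3372 mm.
Sensor diagonal = √(17.3² + 13²) = √468.2900 ≈ 21.6400 mm.
Diagonal AOV = 2·arctan(21.6400 / (2 × 62.3372)) = 2·arctan(0.17357) ≈ 19.6937°.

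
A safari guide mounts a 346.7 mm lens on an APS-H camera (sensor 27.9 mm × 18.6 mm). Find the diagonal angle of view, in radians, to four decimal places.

Sensor diagonal = √(27.9² + 18.6²) = √1124.3700 ≈ 33.5316 mm.
Angle of view α = 2·arctan(d/2f) with d = 33.5316 mm and f = 346.7 mm.
d/2f = 0.04836; arctan(0.04836) ≈ 0.0483 rad, so α ≈ 0.0966 rad.

0.0966 rad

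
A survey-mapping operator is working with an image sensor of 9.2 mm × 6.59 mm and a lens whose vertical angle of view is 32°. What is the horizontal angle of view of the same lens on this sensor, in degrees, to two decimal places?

43.63°

From the vertical AOV: f = 6.59 / (2·tan(16°)) = 6.59 / 0.57349 ≈ 11.4910 mm.
Horizontal AOV = 2·arctan(9.2 / (2 × 11.4910)) = 2·arctan(0.40031) ≈ 43.6337°.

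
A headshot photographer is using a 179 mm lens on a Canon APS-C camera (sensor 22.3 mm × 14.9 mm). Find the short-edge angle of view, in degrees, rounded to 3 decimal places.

Angle of view α = 2·arctan(h/2f) with h = 14.9 mm and f = 179 mm.
h/2f = 0.04162; arctan(0.04162) ≈ 2.3833°, so α ≈ 4.7666°.

4.767°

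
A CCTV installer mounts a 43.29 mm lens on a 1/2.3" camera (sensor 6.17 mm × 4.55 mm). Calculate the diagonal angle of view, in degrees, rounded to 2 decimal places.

Sensor diagonal = √(6.17² + 4.55²) = √58.7714 ≈ 7.6663 mm.
Angle of view α = 2·arctan(d/2f) with d = 7.6663 mm and f = 43.29 mm.
d/2f = 0.08855; arctan(0.08855) ≈ 5.0601°, so α ≈ 10.1201°.

10.12°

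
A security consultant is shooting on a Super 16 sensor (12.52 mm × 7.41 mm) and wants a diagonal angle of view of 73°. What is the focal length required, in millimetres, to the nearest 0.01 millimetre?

9.83 mm

Sensor diagonal = √(12.52² + 7.41²) = √211.6585 ≈ 14.5485 mm.
From α = 2·arctan(d/2f) we get f = d / (2·tan(α/2)).
With d = 14.5485 mm and α/2 = 36.5°, tan(α/2) ≈ 0.73996, so f ≈ 14.5485 / 1.47992 ≈ 9.8306 mm.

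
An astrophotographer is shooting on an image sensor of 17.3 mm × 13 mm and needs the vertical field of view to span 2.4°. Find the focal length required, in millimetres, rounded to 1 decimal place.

From α = 2·arctan(h/2f) we get f = h / (2·tan(α/2)).
With h = 13 mm and α/2 = 1.2°, tan(α/2) ≈ 0.02095, so f ≈ 13 / 0.04189 ≈ 310.3068 mm.

310.3 mm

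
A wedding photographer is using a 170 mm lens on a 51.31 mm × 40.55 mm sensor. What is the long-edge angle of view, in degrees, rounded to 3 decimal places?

17.164°

Angle of view α = 2·arctan(w/2f) with w = 51.31 mm and f = 170 mm.
w/2f = 0.15091; arctan(0.15091) ≈ 8.5818°, so α ≈ 17.1637°.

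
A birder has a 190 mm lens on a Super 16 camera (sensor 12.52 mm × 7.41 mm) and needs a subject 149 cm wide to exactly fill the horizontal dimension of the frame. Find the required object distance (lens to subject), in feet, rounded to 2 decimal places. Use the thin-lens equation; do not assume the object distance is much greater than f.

74.81 ft

W: 149 cm = 1490 mm.
Magnification m = w/W = dᵢ/dₒ; combined with 1/f = 1/dₒ + 1/dᵢ this gives dₒ = f·(1 + W/w).
dₒ = 190 mm × (1 + 1490/12.52) = 190 × 120.0096 ≈ 22801.821 mm = 22801.821/304.8 ft = 74.8091 ft.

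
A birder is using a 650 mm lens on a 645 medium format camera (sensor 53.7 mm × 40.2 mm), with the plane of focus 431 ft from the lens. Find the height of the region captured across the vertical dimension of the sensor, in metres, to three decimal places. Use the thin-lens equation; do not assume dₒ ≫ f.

dₒ: 431 ft × 304.8 mm/ft = 131368.80 mm.
Similar triangles through the lens centre give W/dₒ = h/dᵢ; with 1/f = 1/dₒ + 1/dᵢ this gives W = h·(dₒ − f)/f.
W = 40.2 mm × (131369 − 650) / 650 = 40.2 × 201.1058 ≈ 8084.455 mm = 8.08445 m.

8.084 m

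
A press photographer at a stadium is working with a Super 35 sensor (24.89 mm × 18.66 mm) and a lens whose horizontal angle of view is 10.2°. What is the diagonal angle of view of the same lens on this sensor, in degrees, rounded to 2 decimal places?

From the horizontal AOV: f = 24.89 / (2·tan(5.1°)) = 24.89 / 0.17850 ≈ 139.4435 mm.
Sensor diagonal = √(24.89² + 18.66²) = √967.7077 ≈ 31.1080 mm.
Diagonal AOV = 2·arctan(31.1080 / (2 × 139.4435)) = 2·arctan(0.11154) ≈ 12.7293°.

12.73°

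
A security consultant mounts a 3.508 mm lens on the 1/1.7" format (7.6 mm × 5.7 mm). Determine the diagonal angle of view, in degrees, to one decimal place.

107.1°

Sensor diagonal = √(7.6² + 5.7²) = √90.2500 ≈ 9.5000 mm.
Angle of view α = 2·arctan(d/2f) with d = 9.5000 mm and f = 3.508 mm.
d/2f = 1.35405; arctan(1.35405) ≈ 53.5532°, so α ≈ 107.1063°.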